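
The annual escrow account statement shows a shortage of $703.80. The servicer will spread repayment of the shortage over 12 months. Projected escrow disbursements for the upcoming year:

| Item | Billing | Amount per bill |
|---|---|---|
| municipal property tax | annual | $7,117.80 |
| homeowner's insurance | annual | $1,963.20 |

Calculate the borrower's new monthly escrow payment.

Municipal property tax: $7,117.80 per year
Homeowner's insurance: $1,963.20 per year
Total per year = $7,117.80 + $1,963.20 = $9,081.00
Monthly escrow = $9,081.00 ÷ 12 = $756.75
Monthly shortage recovery: $703.80 / 12 = $58.65
Adjusted monthly = $756.75 + $58.65 = $815.40

$815.40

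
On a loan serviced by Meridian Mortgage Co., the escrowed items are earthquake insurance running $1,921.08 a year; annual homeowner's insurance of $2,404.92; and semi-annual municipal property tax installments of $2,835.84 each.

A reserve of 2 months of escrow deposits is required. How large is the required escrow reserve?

$1,666.28

Earthquake insurance — $1,921.08 per year
Homeowner's insurance — $2,404.92 per year
Municipal property tax — $2,835.84 × 2 = $5,671.68 per year
Combined annual = $9,997.68
Monthly escrow = $9,997.68 / 12 = $833.14
Reserve = 2 × $833.14 = $1,666.28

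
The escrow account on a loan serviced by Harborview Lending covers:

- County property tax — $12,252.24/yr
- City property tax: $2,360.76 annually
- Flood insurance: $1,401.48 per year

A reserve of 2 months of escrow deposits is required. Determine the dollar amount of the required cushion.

$2,669.08

County property tax — $12,252.24 annually
City property tax — $2,360.76 annually
Flood insurance — $1,401.48 annually
Total annual escrow = $12,252.24 + $2,360.76 + $1,401.48 = $16,014.48
Monthly escrow = $16,014.48 ÷ 12 = $1,334.54
Reserve = 2 × $1,334.54 = $2,669.08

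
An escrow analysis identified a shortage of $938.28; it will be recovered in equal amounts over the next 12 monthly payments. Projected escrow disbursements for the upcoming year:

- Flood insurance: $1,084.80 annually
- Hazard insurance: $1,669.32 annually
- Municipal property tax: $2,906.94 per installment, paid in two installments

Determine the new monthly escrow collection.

$792.19

Flood insurance = $1,084.80 annually
Hazard insurance = $1,669.32 annually
Municipal property tax = $2,906.94 × 2 = $5,813.88 annually
Total per year = $1,084.80 + $1,669.32 + $5,813.88 = $8,568.00
Base monthly escrow = $8,568.00 / 12 = $714.00
Shortage per month = $938.28 / 12 = $78.19
Adjusted monthly = $714.00 + $78.19 = $792.19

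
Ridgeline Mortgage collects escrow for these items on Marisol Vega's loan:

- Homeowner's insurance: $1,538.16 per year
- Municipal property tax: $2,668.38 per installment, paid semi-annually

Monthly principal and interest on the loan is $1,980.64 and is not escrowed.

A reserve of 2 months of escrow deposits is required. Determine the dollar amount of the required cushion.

$1,145.82

Homeowner's insurance: $1,538.16/yr
Municipal property tax: $2,668.38 × 2 = $5,336.76/yr
Total annual escrow = $1,538.16 + $5,336.76 = $6,874.92
Base monthly escrow = $6,874.92 / 12 = $572.91
Required cushion = 2 × $572.91 = $1,145.82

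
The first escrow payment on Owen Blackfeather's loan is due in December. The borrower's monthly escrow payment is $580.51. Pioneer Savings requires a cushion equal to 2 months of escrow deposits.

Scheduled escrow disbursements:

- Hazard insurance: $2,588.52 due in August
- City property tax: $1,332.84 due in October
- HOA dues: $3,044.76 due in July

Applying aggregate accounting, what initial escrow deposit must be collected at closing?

Cushion = 2 × $580.51 = $1,161.02
Trial balance (start $0, +$580.51 each month, − disbursements):
  Dec: +$580.51 → $580.51
  Jan: +$580.51 → $1,161.02
  Feb: +$580.51 → $1,741.53
  Mar: +$580.51 → $2,322.04
  Apr: +$580.51 → $2,902.55
  May: +$580.51 → $3,483.06
  Jun: +$580.51 → $4,063.57
  Jul: +$580.51 − $3,044.76 → $1,599.32
  Aug: +$580.51 − $2,588.52 → -$408.69
  Sep: +$580.51 → $171.82
  Oct: +$580.51 − $1,332.84 → -$580.51
  Nov: +$580.51 → $0.00
Lowest trial balance = -$580.51 (Oct)
Initial deposit = cushion − low point = $1,161.02 − (-$580.51) = $1,741.53

$1,741.53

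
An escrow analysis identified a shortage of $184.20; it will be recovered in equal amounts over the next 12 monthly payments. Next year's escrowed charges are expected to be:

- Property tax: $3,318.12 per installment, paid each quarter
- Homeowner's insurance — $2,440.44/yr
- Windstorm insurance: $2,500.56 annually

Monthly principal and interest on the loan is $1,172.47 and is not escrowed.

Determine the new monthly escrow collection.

$1,533.14

Property tax = $3,318.12 × 4 = $13,272.48 annually
Homeowner's insurance = $2,440.44 annually
Windstorm insurance = $2,500.56 annually
Annual escrow total = $18,213.48
Per month = $18,213.48 / 12 = $1,517.79
Monthly shortage recovery: $184.20 ÷ 12 = $15.35
New monthly escrow = $1,517.79 + $15.35 = $1,533.14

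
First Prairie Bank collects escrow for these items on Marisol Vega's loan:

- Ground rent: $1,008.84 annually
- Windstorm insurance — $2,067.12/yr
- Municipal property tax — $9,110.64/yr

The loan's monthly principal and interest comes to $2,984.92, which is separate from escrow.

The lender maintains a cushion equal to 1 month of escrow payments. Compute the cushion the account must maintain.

Ground rent = $1,008.84/yr
Windstorm insurance = $2,067.12/yr
Municipal property tax = $9,110.64/yr
Annual escrow total = $1,008.84 + $2,067.12 + $9,110.64 = $12,186.60
Per month = $12,186.60 ÷ 12 = $1,015.55
Cushion = 1 × $1,015.55 = $1,015.55

$1,015.55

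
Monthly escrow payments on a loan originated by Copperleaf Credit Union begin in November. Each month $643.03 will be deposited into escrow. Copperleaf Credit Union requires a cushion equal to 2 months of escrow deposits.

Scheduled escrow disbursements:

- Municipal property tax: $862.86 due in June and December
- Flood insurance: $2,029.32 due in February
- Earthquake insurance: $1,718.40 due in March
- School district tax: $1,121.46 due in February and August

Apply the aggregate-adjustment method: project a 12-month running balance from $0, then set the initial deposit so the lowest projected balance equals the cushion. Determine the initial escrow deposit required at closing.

Cushion = 2 × $643.03 = $1,286.06
Trial balance (start $0, +$643.03 each month, − disbursements):
  Nov: +$643.03 → $643.03
  Dec: +$643.03 − $862.86 → $423.20
  Jan: +$643.03 → $1,066.23
  Feb: +$643.03 − $3,150.78 → -$1,441.52
  Mar: +$643.03 − $1,718.40 → -$2,516.89
  Apr: +$643.03 → -$1,873.86
  May: +$643.03 → -$1,230.83
  Jun: +$643.03 − $862.86 → -$1,450.66
  Jul: +$643.03 → -$807.63
  Aug: +$643.03 − $1,121.46 → -$1,286.06
  Sep: +$643.03 → -$643.03
  Oct: +$643.03 → $0.00
Lowest trial balance = -$2,516.89 (Mar)
Initial deposit = cushion − low point = $1,286.06 − (-$2,516.89) = $3,802.95

$3,802.95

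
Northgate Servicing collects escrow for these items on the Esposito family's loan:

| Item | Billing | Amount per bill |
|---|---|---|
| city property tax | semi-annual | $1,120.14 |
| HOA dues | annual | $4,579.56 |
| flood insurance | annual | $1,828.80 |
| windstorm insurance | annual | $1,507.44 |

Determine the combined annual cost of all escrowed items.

$10,156.08

City property tax — $1,120.14 × 2 = $2,240.28/yr
HOA dues — $4,579.56/yr
Flood insurance — $1,828.80/yr
Windstorm insurance — $1,507.44/yr
Annual escrow total = $10,156.08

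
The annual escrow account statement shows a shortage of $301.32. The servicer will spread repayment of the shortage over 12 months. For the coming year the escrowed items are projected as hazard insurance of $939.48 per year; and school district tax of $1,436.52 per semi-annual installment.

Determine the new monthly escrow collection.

Hazard insurance: $939.48 per year
School district tax: $1,436.52 × 2 = $2,873.04 per year
Combined annual = $3,812.52
Per month = $3,812.52 / 12 = $317.71
Monthly shortage recovery: $301.32 ÷ 12 = $25.11
Adjusted monthly = $317.71 + $25.11 = $342.82

$342.82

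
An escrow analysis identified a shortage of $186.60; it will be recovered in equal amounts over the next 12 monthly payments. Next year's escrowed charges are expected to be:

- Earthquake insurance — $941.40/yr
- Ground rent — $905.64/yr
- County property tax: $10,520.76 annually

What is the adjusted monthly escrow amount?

$1,046.20

Earthquake insurance: $941.40 annually
Ground rent: $905.64 annually
County property tax: $10,520.76 annually
Total per year = $941.40 + $905.64 + $10,520.76 = $12,367.80
Monthly escrow = $12,367.80 / 12 = $1,030.65
Shortage per month = $186.60 ÷ 12 = $15.55
New monthly escrow = $1,030.65 + $15.55 = $1,046.20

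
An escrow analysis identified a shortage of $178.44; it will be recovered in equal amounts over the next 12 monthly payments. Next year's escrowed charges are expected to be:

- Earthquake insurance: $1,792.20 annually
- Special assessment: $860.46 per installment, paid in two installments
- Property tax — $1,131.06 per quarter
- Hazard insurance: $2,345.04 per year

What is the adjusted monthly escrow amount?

$880.07

Earthquake insurance = $1,792.20
Special assessment = $860.46 × 2 = $1,720.92
Property tax = $1,131.06 × 4 = $4,524.24
Hazard insurance = $2,345.04
Annual escrow total = $1,792.20 + $1,720.92 + $4,524.24 + $2,345.04 = $10,382.40
Base monthly escrow = $10,382.40 ÷ 12 = $865.20
Shortage spread = $178.44 / 12 = $14.87/mo
Adjusted monthly = $865.20 + $14.87 = $880.07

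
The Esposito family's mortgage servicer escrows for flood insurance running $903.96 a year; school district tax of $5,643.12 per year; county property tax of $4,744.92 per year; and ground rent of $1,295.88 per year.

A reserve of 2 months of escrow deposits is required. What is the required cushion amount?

Flood insurance — $903.96 annually
School district tax — $5,643.12 annually
County property tax — $4,744.92 annually
Ground rent — $1,295.88 annually
Yearly total = $903.96 + $5,643.12 + $4,744.92 + $1,295.88 = $12,587.88
Per month = $12,587.88 ÷ 12 = $1,048.99
Cushion = 2 × $1,048.99 = $2,097.98

$2,097.98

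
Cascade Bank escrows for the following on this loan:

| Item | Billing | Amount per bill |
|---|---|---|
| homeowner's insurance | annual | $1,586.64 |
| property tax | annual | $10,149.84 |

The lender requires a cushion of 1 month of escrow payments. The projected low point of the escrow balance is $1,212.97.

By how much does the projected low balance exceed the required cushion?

$234.93

Homeowner's insurance — $1,586.64 per year
Property tax — $10,149.84 per year
Annual escrow total = $11,736.48
Base monthly escrow = $11,736.48 ÷ 12 = $978.04
Cushion = 1 × $978.04 = $978.04
Surplus = $1,212.97 − $978.04 = $234.93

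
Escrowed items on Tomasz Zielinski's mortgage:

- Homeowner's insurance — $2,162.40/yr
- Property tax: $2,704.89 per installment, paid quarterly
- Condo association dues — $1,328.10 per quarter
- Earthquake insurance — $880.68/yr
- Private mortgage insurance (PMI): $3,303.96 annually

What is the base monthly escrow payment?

Homeowner's insurance = $2,162.40
Property tax = $2,704.89 × 4 = $10,819.56
Condo association dues = $1,328.10 × 4 = $5,312.40
Earthquake insurance = $880.68
Private mortgage insurance (PMI) = $3,303.96
Total annual escrow = $22,479.00
Monthly = $22,479.00 ÷ 12 = $1,873.25

$1,873.25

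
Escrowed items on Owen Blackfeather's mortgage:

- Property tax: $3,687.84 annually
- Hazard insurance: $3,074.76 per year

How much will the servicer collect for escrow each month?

$563.55

Property tax = $3,687.84/yr
Hazard insurance = $3,074.76/yr
Total annual escrow = $6,762.60
Per month = $6,762.60 / 12 = $563.55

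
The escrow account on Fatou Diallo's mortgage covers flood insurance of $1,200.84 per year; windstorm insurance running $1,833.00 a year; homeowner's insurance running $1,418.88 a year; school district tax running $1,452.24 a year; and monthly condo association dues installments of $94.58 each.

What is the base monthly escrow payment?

$586.66

Flood insurance = $1,200.84 annually
Windstorm insurance = $1,833.00 annually
Homeowner's insurance = $1,418.88 annually
School district tax = $1,452.24 annually
Condo association dues = $94.58 × 12 = $1,134.96 annually
Total annual escrow = $1,200.84 + $1,833.00 + $1,418.88 + $1,452.24 + $1,134.96 = $7,039.92
Base monthly escrow = $7,039.92 ÷ 12 = $586.66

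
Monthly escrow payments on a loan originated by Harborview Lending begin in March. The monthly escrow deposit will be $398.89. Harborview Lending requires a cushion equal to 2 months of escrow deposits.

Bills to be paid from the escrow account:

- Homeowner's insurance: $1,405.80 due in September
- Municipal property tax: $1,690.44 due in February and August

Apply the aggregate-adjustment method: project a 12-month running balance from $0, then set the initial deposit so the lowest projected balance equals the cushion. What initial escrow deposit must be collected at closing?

Cushion = 2 × $398.89 = $797.78
Trial balance (start $0, +$398.89 each month, − disbursements):
  Mar: +$398.89 → $398.89
  Apr: +$398.89 → $797.78
  May: +$398.89 → $1,196.67
  Jun: +$398.89 → $1,595.56
  Jul: +$398.89 → $1,994.45
  Aug: +$398.89 − $1,690.44 → $702.90
  Sep: +$398.89 − $1,405.80 → -$304.01
  Oct: +$398.89 → $94.88
  Nov: +$398.89 → $493.77
  Dec: +$398.89 → $892.66
  Jan: +$398.89 → $1,291.55
  Feb: +$398.89 − $1,690.44 → $0.00
Lowest trial balance = -$304.01 (Sep)
Initial deposit = cushion − low point = $797.78 − (-$304.01) = $1,101.79

$1,101.79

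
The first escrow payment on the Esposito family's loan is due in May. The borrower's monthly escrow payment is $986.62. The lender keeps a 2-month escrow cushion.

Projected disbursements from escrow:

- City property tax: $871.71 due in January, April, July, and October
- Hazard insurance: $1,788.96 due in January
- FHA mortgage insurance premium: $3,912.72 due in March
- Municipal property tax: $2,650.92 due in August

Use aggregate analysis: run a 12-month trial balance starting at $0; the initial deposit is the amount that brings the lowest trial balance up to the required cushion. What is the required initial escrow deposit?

$2,088.15

Cushion = 2 × $986.62 = $1,973.24
Trial balance (start $0, +$986.62 each month, − disbursements):
  May: +$986.62 → $986.62
  Jun: +$986.62 → $1,973.24
  Jul: +$986.62 − $871.71 → $2,088.15
  Aug: +$986.62 − $2,650.92 → $423.85
  Sep: +$986.62 → $1,410.47
  Oct: +$986.62 − $871.71 → $1,525.38
  Nov: +$986.62 → $2,512.00
  Dec: +$986.62 → $3,498.62
  Jan: +$986.62 − $2,660.67 → $1,824.57
  Feb: +$986.62 → $2,811.19
  Mar: +$986.62 − $3,912.72 → -$114.91
  Apr: +$986.62 − $871.71 → $0.00
Lowest trial balance = -$114.91 (Mar)
Initial deposit = cushion − low point = $1,973.24 − (-$114.91) = $2,088.15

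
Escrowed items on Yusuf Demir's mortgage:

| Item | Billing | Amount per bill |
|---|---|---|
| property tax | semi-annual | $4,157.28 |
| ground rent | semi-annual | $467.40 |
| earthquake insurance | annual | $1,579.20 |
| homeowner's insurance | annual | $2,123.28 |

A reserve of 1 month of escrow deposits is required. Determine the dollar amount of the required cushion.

$1,079.32

Property tax — $4,157.28 × 2 = $8,314.56
Ground rent — $467.40 × 2 = $934.80
Earthquake insurance — $1,579.20
Homeowner's insurance — $2,123.28
Combined annual = $8,314.56 + $934.80 + $1,579.20 + $2,123.28 = $12,951.84
Base monthly escrow = $12,951.84 / 12 = $1,079.32
Reserve = 1 × $1,079.32 = $1,079.32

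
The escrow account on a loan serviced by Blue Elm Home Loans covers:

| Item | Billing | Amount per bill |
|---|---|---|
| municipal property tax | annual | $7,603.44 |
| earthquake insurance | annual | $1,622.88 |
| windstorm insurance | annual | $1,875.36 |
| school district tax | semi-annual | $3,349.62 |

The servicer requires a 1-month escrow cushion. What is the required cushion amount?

Municipal property tax = $7,603.44/yr
Earthquake insurance = $1,622.88/yr
Windstorm insurance = $1,875.36/yr
School district tax = $3,349.62 × 2 = $6,699.24/yr
Combined annual = $7,603.44 + $1,622.88 + $1,875.36 + $6,699.24 = $17,800.92
Base monthly escrow = $17,800.92 ÷ 12 = $1,483.41
Cushion = 1 × $1,483.41 = $1,483.41

$1,483.41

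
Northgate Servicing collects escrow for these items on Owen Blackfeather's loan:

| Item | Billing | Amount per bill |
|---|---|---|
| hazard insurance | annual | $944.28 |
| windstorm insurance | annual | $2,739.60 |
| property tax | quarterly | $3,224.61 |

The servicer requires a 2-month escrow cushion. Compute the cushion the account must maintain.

$2,763.72

Hazard insurance = $944.28
Windstorm insurance = $2,739.60
Property tax = $3,224.61 × 4 = $12,898.44
Annual escrow total = $944.28 + $2,739.60 + $12,898.44 = $16,582.32
Per month = $16,582.32 / 12 = $1,381.86
Required cushion = 2 × $1,381.86 = $2,763.72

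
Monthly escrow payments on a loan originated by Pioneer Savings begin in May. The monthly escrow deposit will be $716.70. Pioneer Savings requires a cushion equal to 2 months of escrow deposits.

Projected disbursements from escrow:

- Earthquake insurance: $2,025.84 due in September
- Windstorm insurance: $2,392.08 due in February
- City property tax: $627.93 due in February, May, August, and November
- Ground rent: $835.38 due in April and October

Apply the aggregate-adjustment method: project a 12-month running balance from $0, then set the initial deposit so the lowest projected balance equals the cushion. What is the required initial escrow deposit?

Cushion = 2 × $716.70 = $1,433.40
Trial balance (start $0, +$716.70 each month, − disbursements):
  May: +$716.70 − $627.93 → $88.77
  Jun: +$716.70 → $805.47
  Jul: +$716.70 → $1,522.17
  Aug: +$716.70 − $627.93 → $1,610.94
  Sep: +$716.70 − $2,025.84 → $301.80
  Oct: +$716.70 − $835.38 → $183.12
  Nov: +$716.70 − $627.93 → $271.89
  Dec: +$716.70 → $988.59
  Jan: +$716.70 → $1,705.29
  Feb: +$716.70 − $3,020.01 → -$598.02
  Mar: +$716.70 → $118.68
  Apr: +$716.70 − $835.38 → $0.00
Lowest trial balance = -$598.02 (Feb)
Initial deposit = cushion − low point = $1,433.40 − (-$598.02) = $2,031.42

$2,031.42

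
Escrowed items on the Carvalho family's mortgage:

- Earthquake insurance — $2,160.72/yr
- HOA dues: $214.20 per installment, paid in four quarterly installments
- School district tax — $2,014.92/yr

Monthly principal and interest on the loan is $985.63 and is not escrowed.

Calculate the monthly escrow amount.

Earthquake insurance: $2,160.72/yr
HOA dues: $214.20 × 4 = $856.80/yr
School district tax: $2,014.92/yr
Combined annual = $2,160.72 + $856.80 + $2,014.92 = $5,032.44
Monthly escrow = $5,032.44 ÷ 12 = $419.37

$419.37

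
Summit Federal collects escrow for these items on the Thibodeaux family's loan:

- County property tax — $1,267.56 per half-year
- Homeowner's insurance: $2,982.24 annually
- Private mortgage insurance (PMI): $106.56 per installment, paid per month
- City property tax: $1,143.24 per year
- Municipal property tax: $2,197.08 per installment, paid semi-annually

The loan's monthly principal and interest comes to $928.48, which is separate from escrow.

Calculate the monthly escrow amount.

County property tax = $1,267.56 × 2 = $2,535.12 annually
Homeowner's insurance = $2,982.24 annually
Private mortgage insurance (PMI) = $106.56 × 12 = $1,278.72 annually
City property tax = $1,143.24 annually
Municipal property tax = $2,197.08 × 2 = $4,394.16 annually
Yearly total = $2,535.12 + $2,982.24 + $1,278.72 + $1,143.24 + $4,394.16 = $12,333.48
Monthly escrow = $12,333.48 / 12 = $1,027.79

$1,027.79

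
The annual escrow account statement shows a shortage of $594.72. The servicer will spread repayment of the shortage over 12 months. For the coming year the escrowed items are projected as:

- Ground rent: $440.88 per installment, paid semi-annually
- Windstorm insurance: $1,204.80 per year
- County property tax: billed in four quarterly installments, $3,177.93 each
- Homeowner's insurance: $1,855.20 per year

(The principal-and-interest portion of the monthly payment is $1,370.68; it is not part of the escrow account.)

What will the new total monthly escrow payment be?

$1,437.35

Ground rent — $440.88 × 2 = $881.76/yr
Windstorm insurance — $1,204.80/yr
County property tax — $3,177.93 × 4 = $12,711.72/yr
Homeowner's insurance — $1,855.20/yr
Total per year = $16,653.48
Base monthly escrow = $16,653.48 ÷ 12 = $1,387.79
Shortage spread = $594.72 / 12 = $49.56/mo
New monthly escrow = $1,387.79 + $49.56 = $1,437.35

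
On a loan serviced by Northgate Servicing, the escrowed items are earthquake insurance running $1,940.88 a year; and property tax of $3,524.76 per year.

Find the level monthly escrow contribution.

Earthquake insurance: $1,940.88/yr
Property tax: $3,524.76/yr
Combined annual = $1,940.88 + $3,524.76 = $5,465.64
Monthly escrow = $5,465.64 / 12 = $455.47

$455.47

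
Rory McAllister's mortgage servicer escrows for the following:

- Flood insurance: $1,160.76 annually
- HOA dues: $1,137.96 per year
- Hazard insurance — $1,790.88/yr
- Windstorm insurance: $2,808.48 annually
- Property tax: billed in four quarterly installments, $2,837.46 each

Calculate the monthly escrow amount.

$1,520.66

Flood insurance: $1,160.76 annually
HOA dues: $1,137.96 annually
Hazard insurance: $1,790.88 annually
Windstorm insurance: $2,808.48 annually
Property tax: $2,837.46 × 4 = $11,349.84 annually
Annual escrow total = $1,160.76 + $1,137.96 + $1,790.88 + $2,808.48 + $11,349.84 = $18,247.92
Monthly escrow = $18,247.92 ÷ 12 = $1,520.66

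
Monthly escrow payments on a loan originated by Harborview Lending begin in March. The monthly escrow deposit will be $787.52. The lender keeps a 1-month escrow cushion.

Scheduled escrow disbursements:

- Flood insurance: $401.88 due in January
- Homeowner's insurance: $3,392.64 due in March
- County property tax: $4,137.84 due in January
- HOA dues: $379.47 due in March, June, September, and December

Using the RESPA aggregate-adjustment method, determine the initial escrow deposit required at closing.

Cushion = 1 × $787.52 = $787.52
Trial balance (start $0, +$787.52 each month, − disbursements):
  Mar: +$787.52 − $3,772.11 → -$2,984.59
  Apr: +$787.52 → -$2,197.07
  May: +$787.52 → -$1,409.55
  Jun: +$787.52 − $379.47 → -$1,001.50
  Jul: +$787.52 → -$213.98
  Aug: +$787.52 → $573.54
  Sep: +$787.52 − $379.47 → $981.59
  Oct: +$787.52 → $1,769.11
  Nov: +$787.52 → $2,556.63
  Dec: +$787.52 − $379.47 → $2,964.68
  Jan: +$787.52 − $4,539.72 → -$787.52
  Feb: +$787.52 → $0.00
Lowest trial balance = -$2,984.59 (Mar)
Initial deposit = cushion − low point = $787.52 − (-$2,984.59) = $3,772.11

$3,772.11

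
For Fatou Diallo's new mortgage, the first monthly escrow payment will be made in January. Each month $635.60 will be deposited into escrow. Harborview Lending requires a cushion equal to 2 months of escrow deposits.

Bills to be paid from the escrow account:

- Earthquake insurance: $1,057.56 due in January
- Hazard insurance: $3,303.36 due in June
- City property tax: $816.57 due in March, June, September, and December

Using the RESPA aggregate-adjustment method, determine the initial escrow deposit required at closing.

Cushion = 2 × $635.60 = $1,271.20
Trial balance (start $0, +$635.60 each month, − disbursements):
  Jan: +$635.60 − $1,057.56 → -$421.96
  Feb: +$635.60 → $213.64
  Mar: +$635.60 − $816.57 → $32.67
  Apr: +$635.60 → $668.27
  May: +$635.60 → $1,303.87
  Jun: +$635.60 − $4,119.93 → -$2,180.46
  Jul: +$635.60 → -$1,544.86
  Aug: +$635.60 → -$909.26
  Sep: +$635.60 − $816.57 → -$1,090.23
  Oct: +$635.60 → -$454.63
  Nov: +$635.60 → $180.97
  Dec: +$635.60 − $816.57 → $0.00
Lowest trial balance = -$2,180.46 (Jun)
Initial deposit = cushion − low point = $1,271.20 − (-$2,180.46) = $3,451.66

$3,451.66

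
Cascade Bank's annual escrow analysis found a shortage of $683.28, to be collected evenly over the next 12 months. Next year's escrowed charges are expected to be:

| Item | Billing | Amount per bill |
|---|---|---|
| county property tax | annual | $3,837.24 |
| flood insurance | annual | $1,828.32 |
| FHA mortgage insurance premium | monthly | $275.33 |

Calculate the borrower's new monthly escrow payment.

County property tax = $3,837.24/yr
Flood insurance = $1,828.32/yr
FHA mortgage insurance premium = $275.33 × 12 = $3,303.96/yr
Total annual escrow = $8,969.52
Monthly escrow = $8,969.52 / 12 = $747.46
Monthly shortage recovery: $683.28 / 12 = $56.94
New monthly escrow = $747.46 + $56.94 = $804.40

$804.40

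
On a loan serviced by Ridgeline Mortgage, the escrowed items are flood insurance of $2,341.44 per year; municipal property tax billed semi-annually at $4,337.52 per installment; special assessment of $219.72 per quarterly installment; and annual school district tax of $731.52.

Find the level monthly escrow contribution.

$1,052.24

Flood insurance — $2,341.44/yr
Municipal property tax — $4,337.52 × 2 = $8,675.04/yr
Special assessment — $219.72 × 4 = $878.88/yr
School district tax — $731.52/yr
Total per year = $2,341.44 + $8,675.04 + $878.88 + $731.52 = $12,626.88
Per month = $12,626.88 ÷ 12 = $1,052.24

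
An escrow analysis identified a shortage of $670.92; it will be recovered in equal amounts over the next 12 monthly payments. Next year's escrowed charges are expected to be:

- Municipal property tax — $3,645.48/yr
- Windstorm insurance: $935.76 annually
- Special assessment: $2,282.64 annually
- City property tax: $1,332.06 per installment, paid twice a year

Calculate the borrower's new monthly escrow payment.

$849.91

Municipal property tax = $3,645.48 per year
Windstorm insurance = $935.76 per year
Special assessment = $2,282.64 per year
City property tax = $1,332.06 × 2 = $2,664.12 per year
Combined annual = $3,645.48 + $935.76 + $2,282.64 + $2,664.12 = $9,528.00
Monthly escrow = $9,528.00 ÷ 12 = $794.00
Shortage spread = $670.92 ÷ 12 = $55.91/mo
Adjusted monthly = $794.00 + $55.91 = $849.91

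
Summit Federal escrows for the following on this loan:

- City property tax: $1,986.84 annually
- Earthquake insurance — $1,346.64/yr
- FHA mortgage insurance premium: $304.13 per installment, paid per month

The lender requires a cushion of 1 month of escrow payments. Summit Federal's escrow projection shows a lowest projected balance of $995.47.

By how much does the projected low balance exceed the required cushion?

City property tax: $1,986.84 per year
Earthquake insurance: $1,346.64 per year
FHA mortgage insurance premium: $304.13 × 12 = $3,649.56 per year
Total annual escrow = $6,983.04
Monthly escrow = $6,983.04 / 12 = $581.92
Required reserve = 1 × $581.92 = $581.92
Surplus = $995.47 − $581.92 = $413.55

$413.55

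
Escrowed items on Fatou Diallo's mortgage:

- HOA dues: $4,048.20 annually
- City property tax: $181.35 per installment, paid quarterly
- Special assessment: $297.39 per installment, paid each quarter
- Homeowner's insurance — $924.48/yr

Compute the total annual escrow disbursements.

$6,887.64

HOA dues — $4,048.20 per year
City property tax — $181.35 × 4 = $725.40 per year
Special assessment — $297.39 × 4 = $1,189.56 per year
Homeowner's insurance — $924.48 per year
Total annual escrow = $4,048.20 + $725.40 + $1,189.56 + $924.48 = $6,887.64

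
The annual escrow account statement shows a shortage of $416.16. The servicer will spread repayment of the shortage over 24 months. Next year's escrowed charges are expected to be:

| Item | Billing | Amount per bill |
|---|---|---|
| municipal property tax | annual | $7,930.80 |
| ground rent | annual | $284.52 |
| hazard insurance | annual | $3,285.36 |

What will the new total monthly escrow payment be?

$975.73

Municipal property tax — $7,930.80 annually
Ground rent — $284.52 annually
Hazard insurance — $3,285.36 annually
Total per year = $11,500.68
Monthly escrow = $11,500.68 / 12 = $958.39
Monthly shortage recovery: $416.16 / 24 = $17.34
Adjusted monthly = $958.39 + $17.34 = $975.73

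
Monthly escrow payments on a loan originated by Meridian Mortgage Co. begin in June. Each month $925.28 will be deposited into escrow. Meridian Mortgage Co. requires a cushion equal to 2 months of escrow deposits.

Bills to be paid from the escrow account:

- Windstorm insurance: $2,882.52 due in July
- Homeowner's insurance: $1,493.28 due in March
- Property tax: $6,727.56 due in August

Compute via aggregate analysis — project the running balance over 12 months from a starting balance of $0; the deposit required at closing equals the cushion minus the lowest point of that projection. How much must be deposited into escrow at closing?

Cushion = 2 × $925.28 = $1,850.56
Trial balance (start $0, +$925.28 each month, − disbursements):
  Jun: +$925.28 → $925.28
  Jul: +$925.28 − $2,882.52 → -$1,031.96
  Aug: +$925.28 − $6,727.56 → -$6,834.24
  Sep: +$925.28 → -$5,908.96
  Oct: +$925.28 → -$4,983.68
  Nov: +$925.28 → -$4,058.40
  Dec: +$925.28 → -$3,133.12
  Jan: +$925.28 → -$2,207.84
  Feb: +$925.28 → -$1,282.56
  Mar: +$925.28 − $1,493.28 → -$1,850.56
  Apr: +$925.28 → -$925.28
  May: +$925.28 → $0.00
Lowest trial balance = -$6,834.24 (Aug)
Initial deposit = cushion − low point = $1,850.56 − (-$6,834.24) = $8,684.80

$8,684.80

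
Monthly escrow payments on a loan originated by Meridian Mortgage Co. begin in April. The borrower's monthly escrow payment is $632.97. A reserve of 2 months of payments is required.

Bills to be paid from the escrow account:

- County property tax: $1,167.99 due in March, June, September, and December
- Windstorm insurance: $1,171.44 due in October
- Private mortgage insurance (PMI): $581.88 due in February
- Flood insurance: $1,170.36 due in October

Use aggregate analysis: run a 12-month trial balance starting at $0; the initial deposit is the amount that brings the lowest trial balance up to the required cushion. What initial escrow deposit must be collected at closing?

$1,512.93

Cushion = 2 × $632.97 = $1,265.94
Trial balance (start $0, +$632.97 each month, − disbursements):
  Apr: +$632.97 → $632.97
  May: +$632.97 → $1,265.94
  Jun: +$632.97 − $1,167.99 → $730.92
  Jul: +$632.97 → $1,363.89
  Aug: +$632.97 → $1,996.86
  Sep: +$632.97 − $1,167.99 → $1,461.84
  Oct: +$632.97 − $2,341.80 → -$246.99
  Nov: +$632.97 → $385.98
  Dec: +$632.97 − $1,167.99 → -$149.04
  Jan: +$632.97 → $483.93
  Feb: +$632.97 − $581.88 → $535.02
  Mar: +$632.97 − $1,167.99 → $0.00
Lowest trial balance = -$246.99 (Oct)
Initial deposit = cushion − low point = $1,265.94 − (-$246.99) = $1,512.93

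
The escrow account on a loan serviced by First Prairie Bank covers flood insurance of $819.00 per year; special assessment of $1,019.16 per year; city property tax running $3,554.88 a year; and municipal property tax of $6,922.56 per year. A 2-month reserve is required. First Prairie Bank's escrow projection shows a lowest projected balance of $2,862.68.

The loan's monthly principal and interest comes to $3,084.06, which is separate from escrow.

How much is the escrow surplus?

Flood insurance: $819.00 annually
Special assessment: $1,019.16 annually
City property tax: $3,554.88 annually
Municipal property tax: $6,922.56 annually
Total annual escrow = $819.00 + $1,019.16 + $3,554.88 + $6,922.56 = $12,315.60
Per month = $12,315.60 ÷ 12 = $1,026.30
Required reserve = 2 × $1,026.30 = $2,052.60
Surplus = $2,862.68 − $2,052.60 = $810.08

$810.08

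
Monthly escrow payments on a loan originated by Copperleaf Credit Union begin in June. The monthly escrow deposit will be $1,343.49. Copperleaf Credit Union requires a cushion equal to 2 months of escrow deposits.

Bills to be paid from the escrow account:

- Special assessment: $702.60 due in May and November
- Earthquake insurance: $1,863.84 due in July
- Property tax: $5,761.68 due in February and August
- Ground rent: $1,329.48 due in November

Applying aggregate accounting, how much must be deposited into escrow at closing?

$6,282.03

Cushion = 2 × $1,343.49 = $2,686.98
Trial balance (start $0, +$1,343.49 each month, − disbursements):
  Jun: +$1,343.49 → $1,343.49
  Jul: +$1,343.49 − $1,863.84 → $823.14
  Aug: +$1,343.49 − $5,761.68 → -$3,595.05
  Sep: +$1,343.49 → -$2,251.56
  Oct: +$1,343.49 → -$908.07
  Nov: +$1,343.49 − $2,032.08 → -$1,596.66
  Dec: +$1,343.49 → -$253.17
  Jan: +$1,343.49 → $1,090.32
  Feb: +$1,343.49 − $5,761.68 → -$3,327.87
  Mar: +$1,343.49 → -$1,984.38
  Apr: +$1,343.49 → -$640.89
  May: +$1,343.49 − $702.60 → $0.00
Lowest trial balance = -$3,595.05 (Aug)
Initial deposit = cushion − low point = $2,686.98 − (-$3,595.05) = $6,282.03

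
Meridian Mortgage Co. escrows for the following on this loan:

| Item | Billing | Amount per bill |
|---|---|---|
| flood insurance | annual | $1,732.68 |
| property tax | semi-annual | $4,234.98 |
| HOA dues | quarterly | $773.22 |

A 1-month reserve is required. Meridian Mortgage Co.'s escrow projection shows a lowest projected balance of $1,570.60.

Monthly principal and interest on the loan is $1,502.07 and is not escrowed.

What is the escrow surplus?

$462.64

Flood insurance = $1,732.68 annually
Property tax = $4,234.98 × 2 = $8,469.96 annually
HOA dues = $773.22 × 4 = $3,092.88 annually
Total annual escrow = $1,732.68 + $8,469.96 + $3,092.88 = $13,295.52
Monthly escrow = $13,295.52 ÷ 12 = $1,107.96
Required cushion = 1 × $1,107.96 = $1,107.96
Excess over cushion: $1,570.60 − $1,107.96 = $462.64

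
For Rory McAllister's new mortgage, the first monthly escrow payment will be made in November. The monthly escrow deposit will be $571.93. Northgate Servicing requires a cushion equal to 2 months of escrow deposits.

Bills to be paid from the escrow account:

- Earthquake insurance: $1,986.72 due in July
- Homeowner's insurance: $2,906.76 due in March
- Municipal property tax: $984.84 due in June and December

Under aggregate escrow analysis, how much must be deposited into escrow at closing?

Cushion = 2 × $571.93 = $1,143.86
Trial balance (start $0, +$571.93 each month, − disbursements):
  Nov: +$571.93 → $571.93
  Dec: +$571.93 − $984.84 → $159.02
  Jan: +$571.93 → $730.95
  Feb: +$571.93 → $1,302.88
  Mar: +$571.93 − $2,906.76 → -$1,031.95
  Apr: +$571.93 → -$460.02
  May: +$571.93 → $111.91
  Jun: +$571.93 − $984.84 → -$301.00
  Jul: +$571.93 − $1,986.72 → -$1,715.79
  Aug: +$571.93 → -$1,143.86
  Sep: +$571.93 → -$571.93
  Oct: +$571.93 → $0.00
Lowest trial balance = -$1,715.79 (Jul)
Initial deposit = cushion − low point = $1,143.86 − (-$1,715.79) = $2,859.65

$2,859.65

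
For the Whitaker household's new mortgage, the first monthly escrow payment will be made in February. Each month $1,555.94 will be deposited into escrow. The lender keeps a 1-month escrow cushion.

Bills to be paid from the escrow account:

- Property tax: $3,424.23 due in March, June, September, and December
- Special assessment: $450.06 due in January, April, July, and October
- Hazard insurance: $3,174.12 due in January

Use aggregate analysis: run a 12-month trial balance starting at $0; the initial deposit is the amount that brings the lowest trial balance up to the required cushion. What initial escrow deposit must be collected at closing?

Cushion = 1 × $1,555.94 = $1,555.94
Trial balance (start $0, +$1,555.94 each month, − disbursements):
  Feb: +$1,555.94 → $1,555.94
  Mar: +$1,555.94 − $3,424.23 → -$312.35
  Apr: +$1,555.94 − $450.06 → $793.53
  May: +$1,555.94 → $2,349.47
  Jun: +$1,555.94 − $3,424.23 → $481.18
  Jul: +$1,555.94 − $450.06 → $1,587.06
  Aug: +$1,555.94 → $3,143.00
  Sep: +$1,555.94 − $3,424.23 → $1,274.71
  Oct: +$1,555.94 − $450.06 → $2,380.59
  Nov: +$1,555.94 → $3,936.53
  Dec: +$1,555.94 − $3,424.23 → $2,068.24
  Jan: +$1,555.94 − $3,624.18 → $0.00
Lowest trial balance = -$312.35 (Mar)
Initial deposit = cushion − low point = $1,555.94 − (-$312.35) = $1,868.29

$1,868.29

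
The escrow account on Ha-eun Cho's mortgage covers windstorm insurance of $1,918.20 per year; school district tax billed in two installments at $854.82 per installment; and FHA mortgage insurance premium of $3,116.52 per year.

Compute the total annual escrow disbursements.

Windstorm insurance — $1,918.20 per year
School district tax — $854.82 × 2 = $1,709.64 per year
FHA mortgage insurance premium — $3,116.52 per year
Annual escrow total = $6,744.36

$6,744.36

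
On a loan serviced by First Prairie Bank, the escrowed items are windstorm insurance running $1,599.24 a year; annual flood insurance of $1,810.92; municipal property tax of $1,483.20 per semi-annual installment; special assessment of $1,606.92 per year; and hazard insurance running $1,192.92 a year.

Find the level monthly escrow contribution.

Windstorm insurance = $1,599.24 annually
Flood insurance = $1,810.92 annually
Municipal property tax = $1,483.20 × 2 = $2,966.40 annually
Special assessment = $1,606.92 annually
Hazard insurance = $1,192.92 annually
Annual escrow total = $1,599.24 + $1,810.92 + $2,966.40 + $1,606.92 + $1,192.92 = $9,176.40
Base monthly escrow = $9,176.40 / 12 = $764.70

$764.70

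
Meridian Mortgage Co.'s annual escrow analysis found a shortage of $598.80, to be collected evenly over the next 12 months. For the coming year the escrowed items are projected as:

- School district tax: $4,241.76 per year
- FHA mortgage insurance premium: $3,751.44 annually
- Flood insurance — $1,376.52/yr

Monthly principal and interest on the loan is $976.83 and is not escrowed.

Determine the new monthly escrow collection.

School district tax — $4,241.76/yr
FHA mortgage insurance premium — $3,751.44/yr
Flood insurance — $1,376.52/yr
Yearly total = $4,241.76 + $3,751.44 + $1,376.52 = $9,369.72
Per month = $9,369.72 / 12 = $780.81
Shortage spread = $598.80 / 12 = $49.90/mo
New monthly escrow = $780.81 + $49.90 = $830.71

$830.71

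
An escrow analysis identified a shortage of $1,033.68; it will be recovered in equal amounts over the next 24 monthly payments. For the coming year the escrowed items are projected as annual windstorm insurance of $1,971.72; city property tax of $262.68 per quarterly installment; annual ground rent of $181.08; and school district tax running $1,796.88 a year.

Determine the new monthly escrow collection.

Windstorm insurance — $1,971.72
City property tax — $262.68 × 4 = $1,050.72
Ground rent — $181.08
School district tax — $1,796.88
Annual escrow total = $5,000.40
Per month = $5,000.40 / 12 = $416.70
Monthly shortage recovery: $1,033.68 ÷ 24 = $43.07
Adjusted monthly = $416.70 + $43.07 = $459.77

$459.77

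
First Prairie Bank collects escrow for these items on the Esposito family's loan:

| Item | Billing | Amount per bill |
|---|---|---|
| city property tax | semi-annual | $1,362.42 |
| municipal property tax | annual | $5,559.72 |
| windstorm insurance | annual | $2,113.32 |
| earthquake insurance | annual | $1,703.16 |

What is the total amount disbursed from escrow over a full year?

City property tax = $1,362.42 × 2 = $2,724.84 annually
Municipal property tax = $5,559.72 annually
Windstorm insurance = $2,113.32 annually
Earthquake insurance = $1,703.16 annually
Combined annual = $12,101.04

$12,101.04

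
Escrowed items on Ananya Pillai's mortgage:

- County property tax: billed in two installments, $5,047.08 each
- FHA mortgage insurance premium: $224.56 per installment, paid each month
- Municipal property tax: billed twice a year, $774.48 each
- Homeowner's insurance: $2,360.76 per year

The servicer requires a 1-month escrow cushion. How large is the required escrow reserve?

County property tax: $5,047.08 × 2 = $10,094.16 annually
FHA mortgage insurance premium: $224.56 × 12 = $2,694.72 annually
Municipal property tax: $774.48 × 2 = $1,548.96 annually
Homeowner's insurance: $2,360.76 annually
Annual escrow total = $10,094.16 + $2,694.72 + $1,548.96 + $2,360.76 = $16,698.60
Base monthly escrow = $16,698.60 ÷ 12 = $1,391.55
Reserve = 1 × $1,391.55 = $1,391.55

$1,391.55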